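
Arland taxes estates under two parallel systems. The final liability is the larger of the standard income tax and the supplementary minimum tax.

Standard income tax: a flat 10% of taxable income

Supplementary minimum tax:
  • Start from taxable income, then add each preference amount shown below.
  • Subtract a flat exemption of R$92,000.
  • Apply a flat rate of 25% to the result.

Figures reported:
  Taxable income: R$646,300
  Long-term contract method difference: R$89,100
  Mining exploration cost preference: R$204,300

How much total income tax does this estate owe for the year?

R$211,925

Standard income tax:
  R$646,300 × 10% = R$64,630

Supplementary minimum tax:
  Adjusted income: R$646,300 + R$89,100 + R$204,300 = R$939,700
  Less exemption R$92,000 → base R$847,700
  R$847,700 × 25% = R$211,925

R$211,925 > R$64,630, so the supplementary minimum tax is the binding amount.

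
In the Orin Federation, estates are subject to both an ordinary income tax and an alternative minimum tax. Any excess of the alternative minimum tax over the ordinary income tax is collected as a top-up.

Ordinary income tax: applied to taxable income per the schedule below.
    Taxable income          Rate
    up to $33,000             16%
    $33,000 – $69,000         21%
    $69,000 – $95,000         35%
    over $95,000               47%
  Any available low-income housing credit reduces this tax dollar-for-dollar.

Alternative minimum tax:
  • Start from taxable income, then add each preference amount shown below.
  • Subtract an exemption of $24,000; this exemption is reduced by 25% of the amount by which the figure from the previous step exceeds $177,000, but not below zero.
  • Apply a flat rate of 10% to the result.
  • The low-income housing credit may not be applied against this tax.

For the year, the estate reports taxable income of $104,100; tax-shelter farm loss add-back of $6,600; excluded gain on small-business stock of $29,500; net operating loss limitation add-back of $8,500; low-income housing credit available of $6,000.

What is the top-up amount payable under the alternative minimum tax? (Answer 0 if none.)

Alternative minimum tax:
  Adjusted income: $104,100 + $6,600 + $29,500 + $8,500 = $148,700
  Exemption: $148,700 ≤ $177,000, so full $24,000 applies
  Base: $148,700 − $24,000 = $124,700
  $124,700 × 10% = $12,470

Ordinary income tax:
  $33,000 × 16% = $5,280
  $36,000 × 21% = $7,560
  $26,000 × 35% = $9,100
  $9,100 × 47% = $4,277
  → $26,217
  Less low-income housing credit $6,000 → $20,217

$12,470 ≤ $20,217, so no add-on is due.

$0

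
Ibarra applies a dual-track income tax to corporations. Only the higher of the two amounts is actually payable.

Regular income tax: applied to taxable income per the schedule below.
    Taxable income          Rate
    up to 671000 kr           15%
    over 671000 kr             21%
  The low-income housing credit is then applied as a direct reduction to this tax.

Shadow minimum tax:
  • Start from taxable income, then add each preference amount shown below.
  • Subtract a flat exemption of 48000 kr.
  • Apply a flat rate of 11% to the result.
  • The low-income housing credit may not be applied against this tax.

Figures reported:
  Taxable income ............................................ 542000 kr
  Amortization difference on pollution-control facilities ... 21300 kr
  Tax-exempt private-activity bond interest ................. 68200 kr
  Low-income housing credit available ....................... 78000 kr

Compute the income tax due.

64185 kr

Regular income tax:
  542000 kr × 15% = 81300 kr
  Less low-income housing credit 78000 kr → 3300 kr

Shadow minimum tax:
  Adjusted income: 542000 kr + 21300 kr + 68200 kr = 631500 kr
  Less exemption 48000 kr → base 583500 kr
  583500 kr × 11% = 64185 kr

64185 kr > 3300 kr, so the shadow minimum tax is the binding amount.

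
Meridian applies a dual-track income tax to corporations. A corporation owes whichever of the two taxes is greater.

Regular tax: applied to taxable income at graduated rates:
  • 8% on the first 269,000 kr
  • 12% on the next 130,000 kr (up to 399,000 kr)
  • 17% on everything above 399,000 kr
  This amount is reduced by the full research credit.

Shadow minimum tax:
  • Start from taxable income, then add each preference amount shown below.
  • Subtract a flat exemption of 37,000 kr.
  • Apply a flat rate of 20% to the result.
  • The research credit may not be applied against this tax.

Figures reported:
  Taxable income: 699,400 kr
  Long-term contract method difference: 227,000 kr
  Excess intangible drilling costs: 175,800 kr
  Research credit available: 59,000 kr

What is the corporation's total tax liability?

213,040 kr

Regular tax:
  269,000 kr × 8% = 21,520 kr
  130,000 kr × 12% = 15,600 kr
  300,400 kr × 17% = 51,068 kr
  → 88,188 kr
  Less research credit 59,000 kr → 29,188 kr

Shadow minimum tax:
  Adjusted income: 699,400 kr + 227,000 kr + 175,800 kr = 1,102,200 kr
  Less exemption 37,000 kr → base 1,065,200 kr
  1,065,200 kr × 20% = 213,040 kr

213,040 kr > 29,188 kr, so the shadow minimum tax is the binding amount.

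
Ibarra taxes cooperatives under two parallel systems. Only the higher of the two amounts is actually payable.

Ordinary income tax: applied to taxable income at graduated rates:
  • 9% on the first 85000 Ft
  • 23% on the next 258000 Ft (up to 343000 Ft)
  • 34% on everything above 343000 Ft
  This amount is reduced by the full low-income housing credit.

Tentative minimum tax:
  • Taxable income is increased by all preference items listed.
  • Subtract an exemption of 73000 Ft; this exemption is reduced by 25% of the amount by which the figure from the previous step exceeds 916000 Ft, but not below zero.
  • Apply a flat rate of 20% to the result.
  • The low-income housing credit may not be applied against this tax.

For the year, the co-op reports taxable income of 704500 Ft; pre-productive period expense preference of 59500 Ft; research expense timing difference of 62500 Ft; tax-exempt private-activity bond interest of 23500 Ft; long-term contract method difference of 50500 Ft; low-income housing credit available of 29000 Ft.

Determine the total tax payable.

Ordinary income tax:
  85000 Ft × 9% = 7650 Ft
  258000 Ft × 23% = 59340 Ft
  361500 Ft × 34% = 122910 Ft
  → 189900 Ft
  Less low-income housing credit 29000 Ft → 160900 Ft

Tentative minimum tax:
  Adjusted income: 704500 Ft + 59500 Ft + 62500 Ft + 23500 Ft + 50500 Ft = 900500 Ft
  Exemption: 900500 Ft ≤ 916000 Ft, so full 73000 Ft applies
  Base: 900500 Ft − 73000 Ft = 827500 Ft
  827500 Ft × 20% = 165500 Ft

165500 Ft > 160900 Ft, so the tentative minimum tax is the binding amount.

165500 Ft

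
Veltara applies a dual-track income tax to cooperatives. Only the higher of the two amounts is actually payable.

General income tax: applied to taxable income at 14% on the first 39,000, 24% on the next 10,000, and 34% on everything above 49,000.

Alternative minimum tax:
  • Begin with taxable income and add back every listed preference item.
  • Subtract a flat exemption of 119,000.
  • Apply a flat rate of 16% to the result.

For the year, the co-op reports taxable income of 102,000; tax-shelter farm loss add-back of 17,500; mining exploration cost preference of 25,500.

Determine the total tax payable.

25,880

Alternative minimum tax:
  Adjusted income: 102,000 + 17,500 + 25,500 = 145,000
  Less exemption 119,000 → base 26,000
  26,000 × 16% = 4,160

General income tax:
  39,000 × 14% = 5,460
  10,000 × 24% = 2,400
  53,000 × 34% = 18,020
  → 25,880

25,880 > 4,160, so the general income tax governs.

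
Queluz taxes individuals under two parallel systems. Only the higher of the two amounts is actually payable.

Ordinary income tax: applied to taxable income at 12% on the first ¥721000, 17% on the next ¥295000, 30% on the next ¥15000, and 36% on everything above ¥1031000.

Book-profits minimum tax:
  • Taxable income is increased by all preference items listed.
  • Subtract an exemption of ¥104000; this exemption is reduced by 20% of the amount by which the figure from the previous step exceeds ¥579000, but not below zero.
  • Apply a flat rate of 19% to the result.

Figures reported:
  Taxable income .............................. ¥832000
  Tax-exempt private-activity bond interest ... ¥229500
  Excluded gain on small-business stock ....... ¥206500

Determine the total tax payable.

Book-profits minimum tax:
  Adjusted income: ¥832000 + ¥229500 + ¥206500 = ¥1268000
  Exemption: 20% × (¥1268000 − ¥579000) = ¥137800 ≥ ¥104000, so the exemption is fully phased out
  Base: ¥1268000 − ¥0 = ¥1268000
  ¥1268000 × 19% = ¥240920

Ordinary income tax:
  ¥721000 × 12% = ¥86520
  ¥111000 × 17% = ¥18870
  → ¥105390

¥240920 > ¥105390, so the book-profits minimum tax is the binding amount.

¥240920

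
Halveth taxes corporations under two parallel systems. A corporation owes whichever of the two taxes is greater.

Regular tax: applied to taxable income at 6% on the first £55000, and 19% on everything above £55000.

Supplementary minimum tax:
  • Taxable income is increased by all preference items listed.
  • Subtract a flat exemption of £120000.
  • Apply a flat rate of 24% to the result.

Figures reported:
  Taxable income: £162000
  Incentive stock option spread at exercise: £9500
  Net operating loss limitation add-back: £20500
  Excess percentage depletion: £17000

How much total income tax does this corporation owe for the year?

Supplementary minimum tax:
  Adjusted income: £162000 + £9500 + £20500 + £17000 = £209000
  Less exemption £120000 → base £89000
  £89000 × 24% = £21360

Regular tax:
  £55000 × 6% = £3300
  £107000 × 19% = £20330
  → £23630

£23630 > £21360, so the regular tax governs.

£23630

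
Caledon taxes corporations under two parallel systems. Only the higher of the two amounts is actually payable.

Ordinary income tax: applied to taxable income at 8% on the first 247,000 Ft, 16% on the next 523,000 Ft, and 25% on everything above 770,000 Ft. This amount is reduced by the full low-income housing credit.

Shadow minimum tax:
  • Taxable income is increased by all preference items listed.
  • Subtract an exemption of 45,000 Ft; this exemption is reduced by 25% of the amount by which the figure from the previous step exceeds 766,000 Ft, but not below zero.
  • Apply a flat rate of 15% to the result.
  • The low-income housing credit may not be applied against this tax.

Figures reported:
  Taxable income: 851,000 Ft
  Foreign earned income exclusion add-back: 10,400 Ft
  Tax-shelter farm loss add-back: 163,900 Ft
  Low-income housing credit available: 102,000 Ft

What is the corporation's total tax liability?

153,795 Ft

Ordinary income tax:
  247,000 Ft × 8% = 19,760 Ft
  523,000 Ft × 16% = 83,680 Ft
  81,000 Ft × 25% = 20,250 Ft
  → 123,690 Ft
  Less low-income housing credit 102,000 Ft → 21,690 Ft

Shadow minimum tax:
  Adjusted income: 851,000 Ft + 10,400 Ft + 163,900 Ft = 1,025,300 Ft
  Exemption: 25% × (1,025,300 Ft − 766,000 Ft) = 64,825 Ft ≥ 45,000 Ft, so the exemption is fully phased out
  Base: 1,025,300 Ft − 0 Ft = 1,025,300 Ft
  1,025,300 Ft × 15% = 153,795 Ft

153,795 Ft > 21,690 Ft, so the shadow minimum tax is the binding amount.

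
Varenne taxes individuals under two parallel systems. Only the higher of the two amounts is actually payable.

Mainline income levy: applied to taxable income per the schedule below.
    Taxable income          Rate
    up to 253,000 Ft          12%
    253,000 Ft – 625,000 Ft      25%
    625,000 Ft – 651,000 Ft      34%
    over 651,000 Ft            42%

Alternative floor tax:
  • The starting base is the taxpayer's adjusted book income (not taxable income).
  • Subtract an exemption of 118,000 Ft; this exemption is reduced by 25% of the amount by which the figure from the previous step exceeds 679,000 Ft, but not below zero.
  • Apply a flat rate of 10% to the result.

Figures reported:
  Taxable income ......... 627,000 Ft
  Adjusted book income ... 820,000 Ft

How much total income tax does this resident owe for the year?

Mainline income levy:
  253,000 Ft × 12% = 30,360 Ft
  372,000 Ft × 25% = 93,000 Ft
  2,000 Ft × 34% = 680 Ft
  → 124,040 Ft

Alternative floor tax:
  Base (adjusted book income): 820,000 Ft
  Exemption: 118,000 Ft − 25% × (820,000 Ft − 679,000 Ft) = 118,000 Ft − 35,250 Ft = 82,750 Ft
  Base: 820,000 Ft − 82,750 Ft = 737,250 Ft
  737,250 Ft × 10% = 73,725 Ft

124,040 Ft > 73,725 Ft, so the mainline income levy governs.

124,040 Ft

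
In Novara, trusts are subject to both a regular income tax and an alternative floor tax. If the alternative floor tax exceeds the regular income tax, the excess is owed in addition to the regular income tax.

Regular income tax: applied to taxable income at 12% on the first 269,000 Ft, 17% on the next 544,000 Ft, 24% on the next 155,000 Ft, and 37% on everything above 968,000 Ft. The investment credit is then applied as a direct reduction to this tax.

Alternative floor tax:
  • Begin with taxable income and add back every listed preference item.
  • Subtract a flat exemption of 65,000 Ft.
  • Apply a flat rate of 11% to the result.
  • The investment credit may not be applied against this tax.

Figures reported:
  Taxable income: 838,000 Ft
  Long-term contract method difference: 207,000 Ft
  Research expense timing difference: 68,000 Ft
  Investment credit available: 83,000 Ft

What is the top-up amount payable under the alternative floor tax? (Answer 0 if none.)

Alternative floor tax:
  Adjusted income: 838,000 Ft + 207,000 Ft + 68,000 Ft = 1,113,000 Ft
  Less exemption 65,000 Ft → base 1,048,000 Ft
  1,048,000 Ft × 11% = 115,280 Ft

Regular income tax:
  269,000 Ft × 12% = 32,280 Ft
  544,000 Ft × 17% = 92,480 Ft
  25,000 Ft × 24% = 6,000 Ft
  → 130,760 Ft
  Less investment credit 83,000 Ft → 47,760 Ft

Excess of alternative floor tax over regular income tax: 115,280 Ft − 47,760 Ft = 67,520 Ft.

67,520 Ft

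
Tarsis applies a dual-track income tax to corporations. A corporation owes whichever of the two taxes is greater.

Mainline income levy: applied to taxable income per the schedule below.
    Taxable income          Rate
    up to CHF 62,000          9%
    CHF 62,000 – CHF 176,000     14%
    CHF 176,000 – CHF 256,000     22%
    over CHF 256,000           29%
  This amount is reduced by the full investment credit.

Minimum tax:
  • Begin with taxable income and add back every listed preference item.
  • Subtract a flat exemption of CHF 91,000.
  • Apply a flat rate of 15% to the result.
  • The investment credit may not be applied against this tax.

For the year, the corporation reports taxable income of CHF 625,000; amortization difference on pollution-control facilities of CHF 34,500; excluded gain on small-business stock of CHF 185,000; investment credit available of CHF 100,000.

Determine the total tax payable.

Minimum tax:
  Adjusted income: CHF 625,000 + CHF 34,500 + CHF 185,000 = CHF 844,500
  Less exemption CHF 91,000 → base CHF 753,500
  CHF 753,500 × 15% = CHF 113,025

Mainline income levy:
  CHF 62,000 × 9% = CHF 5,580
  CHF 114,000 × 14% = CHF 15,960
  CHF 80,000 × 22% = CHF 17,600
  CHF 369,000 × 29% = CHF 107,010
  → CHF 146,150
  Less investment credit CHF 100,000 → CHF 46,150

CHF 113,025 > CHF 46,150, so the minimum tax is the binding amount.

CHF 113,025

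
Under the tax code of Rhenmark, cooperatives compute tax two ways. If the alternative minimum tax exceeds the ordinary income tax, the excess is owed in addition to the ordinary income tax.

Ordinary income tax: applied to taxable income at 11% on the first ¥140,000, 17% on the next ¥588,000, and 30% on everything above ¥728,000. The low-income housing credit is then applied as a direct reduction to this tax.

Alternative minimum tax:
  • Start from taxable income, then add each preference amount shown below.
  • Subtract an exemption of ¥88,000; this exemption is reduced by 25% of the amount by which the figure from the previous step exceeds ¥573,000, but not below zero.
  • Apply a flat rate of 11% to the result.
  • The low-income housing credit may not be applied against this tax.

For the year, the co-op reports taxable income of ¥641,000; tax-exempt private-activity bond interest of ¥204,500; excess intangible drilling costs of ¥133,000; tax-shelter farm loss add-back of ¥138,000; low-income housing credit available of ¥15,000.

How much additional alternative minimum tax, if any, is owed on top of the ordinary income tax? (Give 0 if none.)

Alternative minimum tax:
  Adjusted income: ¥641,000 + ¥204,500 + ¥133,000 + ¥138,000 = ¥1,116,500
  Exemption: 25% × (¥1,116,500 − ¥573,000) = ¥135,875 ≥ ¥88,000, so the exemption is fully phased out
  Base: ¥1,116,500 − ¥0 = ¥1,116,500
  ¥1,116,500 × 11% = ¥122,815

Ordinary income tax:
  ¥140,000 × 11% = ¥15,400
  ¥501,000 × 17% = ¥85,170
  → ¥100,570
  Less low-income housing credit ¥15,000 → ¥85,570

Excess of alternative minimum tax over ordinary income tax: ¥122,815 − ¥85,570 = ¥37,245.

¥37,245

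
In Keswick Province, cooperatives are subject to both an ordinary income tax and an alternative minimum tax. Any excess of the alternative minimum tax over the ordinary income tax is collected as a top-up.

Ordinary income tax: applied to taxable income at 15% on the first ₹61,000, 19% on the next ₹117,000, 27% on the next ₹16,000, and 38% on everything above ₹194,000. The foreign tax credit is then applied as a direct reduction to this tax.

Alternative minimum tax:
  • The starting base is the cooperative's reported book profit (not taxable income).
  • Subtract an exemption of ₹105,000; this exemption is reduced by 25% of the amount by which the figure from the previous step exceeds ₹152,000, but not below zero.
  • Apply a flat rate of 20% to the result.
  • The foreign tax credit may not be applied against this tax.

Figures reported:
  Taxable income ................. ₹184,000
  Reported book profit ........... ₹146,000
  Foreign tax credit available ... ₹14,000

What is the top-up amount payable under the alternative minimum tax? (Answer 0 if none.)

Ordinary income tax:
  ₹61,000 × 15% = ₹9,150
  ₹117,000 × 19% = ₹22,230
  ₹6,000 × 27% = ₹1,620
  → ₹33,000
  Less foreign tax credit ₹14,000 → ₹19,000

Alternative minimum tax:
  Base (reported book profit): ₹146,000
  Exemption: ₹146,000 ≤ ₹152,000, so full ₹105,000 applies
  Base: ₹146,000 − ₹105,000 = ₹41,000
  ₹41,000 × 20% = ₹8,200

₹8,200 ≤ ₹19,000, so no add-on is due.

₹0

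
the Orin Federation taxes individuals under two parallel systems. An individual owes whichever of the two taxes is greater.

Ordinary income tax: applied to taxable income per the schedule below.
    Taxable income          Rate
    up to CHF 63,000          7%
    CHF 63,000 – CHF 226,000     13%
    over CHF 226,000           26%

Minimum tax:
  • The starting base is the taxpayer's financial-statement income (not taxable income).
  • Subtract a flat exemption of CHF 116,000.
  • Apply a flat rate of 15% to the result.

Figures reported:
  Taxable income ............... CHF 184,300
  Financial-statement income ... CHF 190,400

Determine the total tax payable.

CHF 20,179

Minimum tax:
  Base (financial-statement income): CHF 190,400
  Less exemption CHF 116,000 → base CHF 74,400
  CHF 74,400 × 15% = CHF 11,160

Ordinary income tax:
  CHF 63,000 × 7% = CHF 4,410
  CHF 121,300 × 13% = CHF 15,769
  → CHF 20,179

CHF 20,179 > CHF 11,160, so the ordinary income tax governs.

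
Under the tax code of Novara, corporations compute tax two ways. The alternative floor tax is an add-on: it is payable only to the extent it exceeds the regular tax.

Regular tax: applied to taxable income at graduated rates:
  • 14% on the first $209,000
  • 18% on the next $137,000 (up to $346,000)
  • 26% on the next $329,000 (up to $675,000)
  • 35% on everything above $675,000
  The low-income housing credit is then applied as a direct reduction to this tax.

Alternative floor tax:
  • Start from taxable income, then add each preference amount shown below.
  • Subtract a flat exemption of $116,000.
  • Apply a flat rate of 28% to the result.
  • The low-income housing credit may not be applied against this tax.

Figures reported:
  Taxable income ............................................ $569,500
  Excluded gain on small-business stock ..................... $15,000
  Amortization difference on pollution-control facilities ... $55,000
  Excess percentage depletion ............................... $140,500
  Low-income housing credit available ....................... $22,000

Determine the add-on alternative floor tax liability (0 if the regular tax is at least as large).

Regular tax:
  $209,000 × 14% = $29,260
  $137,000 × 18% = $24,660
  $223,500 × 26% = $58,110
  → $112,030
  Less low-income housing credit $22,000 → $90,030

Alternative floor tax:
  Adjusted income: $569,500 + $15,000 + $55,000 + $140,500 = $780,000
  Less exemption $116,000 → base $664,000
  $664,000 × 28% = $185,920

Excess of alternative floor tax over regular tax: $185,920 − $90,030 = $95,890.

$95,890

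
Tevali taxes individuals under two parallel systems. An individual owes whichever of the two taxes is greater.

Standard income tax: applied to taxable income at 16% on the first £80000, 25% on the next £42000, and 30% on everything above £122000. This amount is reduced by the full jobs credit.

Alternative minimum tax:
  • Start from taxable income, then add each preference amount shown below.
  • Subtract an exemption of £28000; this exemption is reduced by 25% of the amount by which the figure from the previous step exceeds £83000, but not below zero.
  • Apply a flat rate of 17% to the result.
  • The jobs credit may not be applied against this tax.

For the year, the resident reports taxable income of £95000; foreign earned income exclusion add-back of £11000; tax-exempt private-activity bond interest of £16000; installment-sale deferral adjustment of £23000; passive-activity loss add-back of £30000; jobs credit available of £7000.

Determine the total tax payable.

£28900

Standard income tax:
  £80000 × 16% = £12800
  £15000 × 25% = £3750
  → £16550
  Less jobs credit £7000 → £9550

Alternative minimum tax:
  Adjusted income: £95000 + £11000 + £16000 + £23000 + £30000 = £175000
  Exemption: £28000 − 25% × (£175000 − £83000) = £28000 − £23000 = £5000
  Base: £175000 − £5000 = £170000
  £170000 × 17% = £28900

£28900 > £9550, so the alternative minimum tax is the binding amount.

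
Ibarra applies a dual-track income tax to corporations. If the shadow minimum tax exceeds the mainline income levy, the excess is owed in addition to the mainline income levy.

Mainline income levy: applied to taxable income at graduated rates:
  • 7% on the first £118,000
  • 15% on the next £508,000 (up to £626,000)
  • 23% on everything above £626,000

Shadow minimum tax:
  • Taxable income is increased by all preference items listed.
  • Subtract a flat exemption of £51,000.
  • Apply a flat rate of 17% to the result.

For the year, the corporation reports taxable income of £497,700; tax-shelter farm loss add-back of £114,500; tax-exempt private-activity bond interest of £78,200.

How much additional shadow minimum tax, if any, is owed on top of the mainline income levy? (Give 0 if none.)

£43,483

Shadow minimum tax:
  Adjusted income: £497,700 + £114,500 + £78,200 = £690,400
  Less exemption £51,000 → base £639,400
  £639,400 × 17% = £108,698

Mainline income levy:
  £118,000 × 7% = £8,260
  £379,700 × 15% = £56,955
  → £65,215

Excess of shadow minimum tax over mainline income levy: £108,698 − £65,215 = £43,483.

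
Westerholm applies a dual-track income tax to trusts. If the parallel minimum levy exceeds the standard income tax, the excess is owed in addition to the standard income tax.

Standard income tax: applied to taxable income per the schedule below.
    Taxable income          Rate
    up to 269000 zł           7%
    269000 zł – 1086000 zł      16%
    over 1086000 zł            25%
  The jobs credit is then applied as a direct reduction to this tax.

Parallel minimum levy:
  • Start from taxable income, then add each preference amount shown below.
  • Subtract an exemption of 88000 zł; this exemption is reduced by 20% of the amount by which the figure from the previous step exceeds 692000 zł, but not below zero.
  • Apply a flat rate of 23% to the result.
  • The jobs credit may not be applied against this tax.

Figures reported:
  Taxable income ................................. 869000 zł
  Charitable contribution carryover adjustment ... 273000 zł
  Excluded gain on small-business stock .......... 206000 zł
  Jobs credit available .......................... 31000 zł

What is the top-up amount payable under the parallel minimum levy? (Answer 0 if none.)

226210 zł

Standard income tax:
  269000 zł × 7% = 18830 zł
  600000 zł × 16% = 96000 zł
  → 114830 zł
  Less jobs credit 31000 zł → 83830 zł

Parallel minimum levy:
  Adjusted income: 869000 zł + 273000 zł + 206000 zł = 1348000 zł
  Exemption: 20% × (1348000 zł − 692000 zł) = 131200 zł ≥ 88000 zł, so the exemption is fully phased out
  Base: 1348000 zł − 0 zł = 1348000 zł
  1348000 zł × 23% = 310040 zł

Excess of parallel minimum levy over standard income tax: 310040 zł − 83830 zł = 226210 zł.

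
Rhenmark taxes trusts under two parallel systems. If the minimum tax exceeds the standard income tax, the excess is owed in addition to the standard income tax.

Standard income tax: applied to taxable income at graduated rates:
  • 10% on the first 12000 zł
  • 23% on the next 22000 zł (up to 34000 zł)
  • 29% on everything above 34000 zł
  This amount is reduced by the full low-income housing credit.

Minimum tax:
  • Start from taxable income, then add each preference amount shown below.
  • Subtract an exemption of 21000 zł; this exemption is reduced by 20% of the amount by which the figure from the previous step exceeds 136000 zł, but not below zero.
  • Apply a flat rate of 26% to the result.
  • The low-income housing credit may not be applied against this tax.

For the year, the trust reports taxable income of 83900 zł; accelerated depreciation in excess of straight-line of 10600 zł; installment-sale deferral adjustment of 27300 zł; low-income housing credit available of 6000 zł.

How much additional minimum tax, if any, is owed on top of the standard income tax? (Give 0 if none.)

11477 zł

Standard income tax:
  12000 zł × 10% = 1200 zł
  22000 zł × 23% = 5060 zł
  49900 zł × 29% = 14471 zł
  → 20731 zł
  Less low-income housing credit 6000 zł → 14731 zł

Minimum tax:
  Adjusted income: 83900 zł + 10600 zł + 27300 zł = 121800 zł
  Exemption: 121800 zł ≤ 136000 zł, so full 21000 zł applies
  Base: 121800 zł − 21000 zł = 100800 zł
  100800 zł × 26% = 26208 zł

Excess of minimum tax over standard income tax: 26208 zł − 14731 zł = 11477 zł.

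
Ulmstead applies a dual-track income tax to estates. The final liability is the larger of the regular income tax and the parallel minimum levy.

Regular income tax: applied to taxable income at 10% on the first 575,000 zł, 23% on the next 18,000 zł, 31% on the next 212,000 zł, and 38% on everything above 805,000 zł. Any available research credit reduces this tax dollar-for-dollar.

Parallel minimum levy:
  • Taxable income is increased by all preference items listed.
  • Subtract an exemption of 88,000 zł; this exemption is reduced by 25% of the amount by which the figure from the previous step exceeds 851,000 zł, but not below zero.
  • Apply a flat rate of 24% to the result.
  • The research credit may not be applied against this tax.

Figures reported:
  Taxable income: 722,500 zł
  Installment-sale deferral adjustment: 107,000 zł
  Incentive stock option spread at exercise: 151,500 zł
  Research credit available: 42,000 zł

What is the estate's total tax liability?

Parallel minimum levy:
  Adjusted income: 722,500 zł + 107,000 zł + 151,500 zł = 981,000 zł
  Exemption: 88,000 zł − 25% × (981,000 zł − 851,000 zł) = 88,000 zł − 32,500 zł = 55,500 zł
  Base: 981,000 zł − 55,500 zł = 925,500 zł
  925,500 zł × 24% = 222,120 zł

Regular income tax:
  575,000 zł × 10% = 57,500 zł
  18,000 zł × 23% = 4,140 zł
  129,500 zł × 31% = 40,145 zł
  → 101,785 zł
  Less research credit 42,000 zł → 59,785 zł

222,120 zł > 59,785 zł, so the parallel minimum levy is the binding amount.

222,120 zł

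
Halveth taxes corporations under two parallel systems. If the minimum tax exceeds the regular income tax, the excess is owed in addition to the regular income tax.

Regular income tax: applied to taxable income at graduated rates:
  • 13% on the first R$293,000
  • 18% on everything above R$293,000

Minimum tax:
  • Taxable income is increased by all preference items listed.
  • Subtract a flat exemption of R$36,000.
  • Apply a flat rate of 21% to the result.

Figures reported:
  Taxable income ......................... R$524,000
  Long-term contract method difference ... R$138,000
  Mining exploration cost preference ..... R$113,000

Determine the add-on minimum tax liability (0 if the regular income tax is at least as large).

R$75,520

Minimum tax:
  Adjusted income: R$524,000 + R$138,000 + R$113,000 = R$775,000
  Less exemption R$36,000 → base R$739,000
  R$739,000 × 21% = R$155,190

Regular income tax:
  R$293,000 × 13% = R$38,090
  R$231,000 × 18% = R$41,580
  → R$79,670

Excess of minimum tax over regular income tax: R$155,190 − R$79,670 = R$75,520.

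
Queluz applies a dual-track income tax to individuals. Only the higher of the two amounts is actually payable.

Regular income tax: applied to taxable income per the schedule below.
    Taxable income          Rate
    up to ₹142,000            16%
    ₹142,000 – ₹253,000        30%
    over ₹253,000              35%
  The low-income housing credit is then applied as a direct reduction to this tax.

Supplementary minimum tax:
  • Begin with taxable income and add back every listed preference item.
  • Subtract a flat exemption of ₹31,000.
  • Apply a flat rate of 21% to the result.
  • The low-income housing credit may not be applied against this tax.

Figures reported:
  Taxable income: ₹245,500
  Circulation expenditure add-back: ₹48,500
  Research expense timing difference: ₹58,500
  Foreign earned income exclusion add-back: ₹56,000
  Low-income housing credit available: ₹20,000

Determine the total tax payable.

₹79,275

Supplementary minimum tax:
  Adjusted income: ₹245,500 + ₹48,500 + ₹58,500 + ₹56,000 = ₹408,500
  Less exemption ₹31,000 → base ₹377,500
  ₹377,500 × 21% = ₹79,275

Regular income tax:
  ₹142,000 × 16% = ₹22,720
  ₹103,500 × 30% = ₹31,050
  → ₹53,770
  Less low-income housing credit ₹20,000 → ₹33,770

₹79,275 > ₹33,770, so the supplementary minimum tax is the binding amount.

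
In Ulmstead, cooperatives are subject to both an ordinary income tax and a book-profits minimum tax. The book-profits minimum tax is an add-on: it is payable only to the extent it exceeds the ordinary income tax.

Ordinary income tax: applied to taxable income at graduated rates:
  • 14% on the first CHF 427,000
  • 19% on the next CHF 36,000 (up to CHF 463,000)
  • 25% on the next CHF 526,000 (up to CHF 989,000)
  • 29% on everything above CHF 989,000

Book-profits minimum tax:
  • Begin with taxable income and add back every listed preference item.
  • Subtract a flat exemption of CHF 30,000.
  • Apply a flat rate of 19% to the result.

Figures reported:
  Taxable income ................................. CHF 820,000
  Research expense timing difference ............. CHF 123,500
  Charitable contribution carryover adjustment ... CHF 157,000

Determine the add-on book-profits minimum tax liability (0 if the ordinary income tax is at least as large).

CHF 47,525

Book-profits minimum tax:
  Adjusted income: CHF 820,000 + CHF 123,500 + CHF 157,000 = CHF 1,100,500
  Less exemption CHF 30,000 → base CHF 1,070,500
  CHF 1,070,500 × 19% = CHF 203,395

Ordinary income tax:
  CHF 427,000 × 14% = CHF 59,780
  CHF 36,000 × 19% = CHF 6,840
  CHF 357,000 × 25% = CHF 89,250
  → CHF 155,870

Excess of book-profits minimum tax over ordinary income tax: CHF 203,395 − CHF 155,870 = CHF 47,525.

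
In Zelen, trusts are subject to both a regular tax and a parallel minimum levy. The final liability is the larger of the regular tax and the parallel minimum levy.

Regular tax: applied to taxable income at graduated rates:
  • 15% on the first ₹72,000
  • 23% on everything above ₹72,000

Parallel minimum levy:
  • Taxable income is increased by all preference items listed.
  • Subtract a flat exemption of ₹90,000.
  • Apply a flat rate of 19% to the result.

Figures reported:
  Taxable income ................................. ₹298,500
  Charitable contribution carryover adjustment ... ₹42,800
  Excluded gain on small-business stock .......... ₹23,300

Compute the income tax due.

₹62,895

Parallel minimum levy:
  Adjusted income: ₹298,500 + ₹42,800 + ₹23,300 = ₹364,600
  Less exemption ₹90,000 → base ₹274,600
  ₹274,600 × 19% = ₹52,174

Regular tax:
  ₹72,000 × 15% = ₹10,800
  ₹226,500 × 23% = ₹52,095
  → ₹62,895

₹62,895 > ₹52,174, so the regular tax governs.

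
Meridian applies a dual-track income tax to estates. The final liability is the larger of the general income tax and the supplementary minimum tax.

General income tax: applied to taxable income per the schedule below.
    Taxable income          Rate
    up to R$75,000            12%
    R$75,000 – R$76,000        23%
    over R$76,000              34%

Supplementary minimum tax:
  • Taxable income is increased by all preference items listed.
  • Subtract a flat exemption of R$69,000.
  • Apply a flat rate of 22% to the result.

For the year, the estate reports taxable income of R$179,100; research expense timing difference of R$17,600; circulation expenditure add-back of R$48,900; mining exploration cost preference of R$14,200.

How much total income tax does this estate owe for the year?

General income tax:
  R$75,000 × 12% = R$9,000
  R$1,000 × 23% = R$230
  R$103,100 × 34% = R$35,054
  → R$44,284

Supplementary minimum tax:
  Adjusted income: R$179,100 + R$17,600 + R$48,900 + R$14,200 = R$259,800
  Less exemption R$69,000 → base R$190,800
  R$190,800 × 22% = R$41,976

R$44,284 > R$41,976, so the general income tax governs.

R$44,284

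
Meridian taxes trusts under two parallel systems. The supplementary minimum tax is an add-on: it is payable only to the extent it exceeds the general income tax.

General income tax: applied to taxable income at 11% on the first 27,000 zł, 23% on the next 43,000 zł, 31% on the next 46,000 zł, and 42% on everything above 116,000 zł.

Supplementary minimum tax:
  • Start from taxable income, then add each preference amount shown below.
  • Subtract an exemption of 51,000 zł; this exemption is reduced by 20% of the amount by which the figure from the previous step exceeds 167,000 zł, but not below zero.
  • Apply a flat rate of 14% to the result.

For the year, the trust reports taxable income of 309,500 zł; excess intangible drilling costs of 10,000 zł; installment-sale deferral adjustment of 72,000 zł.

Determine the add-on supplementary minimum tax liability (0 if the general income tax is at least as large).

0 zł

General income tax:
  27,000 zł × 11% = 2,970 zł
  43,000 zł × 23% = 9,890 zł
  46,000 zł × 31% = 14,260 zł
  193,500 zł × 42% = 81,270 zł
  → 108,390 zł

Supplementary minimum tax:
  Adjusted income: 309,500 zł + 10,000 zł + 72,000 zł = 391,500 zł
  Exemption: 51,000 zł − 20% × (391,500 zł − 167,000 zł) = 51,000 zł − 44,900 zł = 6,100 zł
  Base: 391,500 zł − 6,100 zł = 385,400 zł
  385,400 zł × 14% = 53,956 zł

53,956 zł ≤ 108,390 zł, so no add-on is due.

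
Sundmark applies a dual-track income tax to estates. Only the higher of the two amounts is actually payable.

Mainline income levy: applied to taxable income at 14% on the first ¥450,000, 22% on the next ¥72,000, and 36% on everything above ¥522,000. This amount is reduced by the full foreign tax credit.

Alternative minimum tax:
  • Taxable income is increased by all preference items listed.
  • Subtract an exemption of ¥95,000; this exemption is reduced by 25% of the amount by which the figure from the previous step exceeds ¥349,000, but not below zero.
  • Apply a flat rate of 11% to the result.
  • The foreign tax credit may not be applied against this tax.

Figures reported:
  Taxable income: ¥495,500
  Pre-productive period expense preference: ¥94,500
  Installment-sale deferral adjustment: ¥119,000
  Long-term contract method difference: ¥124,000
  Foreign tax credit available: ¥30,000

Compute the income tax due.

Alternative minimum tax:
  Adjusted income: ¥495,500 + ¥94,500 + ¥119,000 + ¥124,000 = ¥833,000
  Exemption: 25% × (¥833,000 − ¥349,000) = ¥121,000 ≥ ¥95,000, so the exemption is fully phased out
  Base: ¥833,000 − ¥0 = ¥833,000
  ¥833,000 × 11% = ¥91,630

Mainline income levy:
  ¥450,000 × 14% = ¥63,000
  ¥45,500 × 22% = ¥10,010
  → ¥73,010
  Less foreign tax credit ¥30,000 → ¥43,010

¥91,630 > ¥43,010, so the alternative minimum tax is the binding amount.

¥91,630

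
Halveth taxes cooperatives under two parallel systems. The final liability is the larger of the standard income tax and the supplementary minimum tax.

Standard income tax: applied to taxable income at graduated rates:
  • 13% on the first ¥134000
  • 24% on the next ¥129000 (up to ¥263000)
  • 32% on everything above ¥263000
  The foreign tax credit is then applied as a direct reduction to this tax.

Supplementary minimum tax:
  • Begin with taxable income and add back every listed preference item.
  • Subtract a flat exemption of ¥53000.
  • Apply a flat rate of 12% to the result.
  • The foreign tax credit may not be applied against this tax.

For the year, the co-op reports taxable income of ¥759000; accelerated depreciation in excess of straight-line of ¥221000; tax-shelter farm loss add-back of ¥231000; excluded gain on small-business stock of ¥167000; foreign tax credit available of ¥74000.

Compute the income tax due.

Supplementary minimum tax:
  Adjusted income: ¥759000 + ¥221000 + ¥231000 + ¥167000 = ¥1378000
  Less exemption ¥53000 → base ¥1325000
  ¥1325000 × 12% = ¥159000

Standard income tax:
  ¥134000 × 13% = ¥17420
  ¥129000 × 24% = ¥30960
  ¥496000 × 32% = ¥158720
  → ¥207100
  Less foreign tax credit ¥74000 → ¥133100

¥159000 > ¥133100, so the supplementary minimum tax is the binding amount.

¥159000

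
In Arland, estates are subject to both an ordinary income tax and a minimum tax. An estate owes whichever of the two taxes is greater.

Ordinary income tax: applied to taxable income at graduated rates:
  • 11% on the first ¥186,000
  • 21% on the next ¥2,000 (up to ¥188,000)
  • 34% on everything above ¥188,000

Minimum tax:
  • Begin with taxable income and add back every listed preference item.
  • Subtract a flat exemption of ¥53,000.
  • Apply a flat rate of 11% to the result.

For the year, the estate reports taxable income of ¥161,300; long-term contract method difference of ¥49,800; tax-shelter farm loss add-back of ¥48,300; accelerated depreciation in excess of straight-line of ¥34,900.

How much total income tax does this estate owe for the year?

¥26,543

Minimum tax:
  Adjusted income: ¥161,300 + ¥49,800 + ¥48,300 + ¥34,900 = ¥294,300
  Less exemption ¥53,000 → base ¥241,300
  ¥241,300 × 11% = ¥26,543

Ordinary income tax:
  ¥161,300 × 11% = ¥17,743

¥26,543 > ¥17,743, so the minimum tax is the binding amount.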